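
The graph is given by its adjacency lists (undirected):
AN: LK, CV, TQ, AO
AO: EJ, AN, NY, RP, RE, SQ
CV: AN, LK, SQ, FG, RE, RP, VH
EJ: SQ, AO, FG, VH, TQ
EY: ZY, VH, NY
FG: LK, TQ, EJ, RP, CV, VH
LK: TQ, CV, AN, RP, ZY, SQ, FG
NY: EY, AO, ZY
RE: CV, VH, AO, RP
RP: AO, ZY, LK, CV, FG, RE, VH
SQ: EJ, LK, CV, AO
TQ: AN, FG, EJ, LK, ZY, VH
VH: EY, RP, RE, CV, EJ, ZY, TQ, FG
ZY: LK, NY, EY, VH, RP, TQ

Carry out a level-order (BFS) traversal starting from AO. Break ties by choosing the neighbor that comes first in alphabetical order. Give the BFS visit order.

AO -> AN -> EJ -> NY -> RE -> RP -> SQ -> CV -> LK -> TQ -> FG -> VH -> EY -> ZY

Visit AO; enqueue AN, EJ, NY, RE, RP, SQ → queue [AN, EJ, NY, RE, RP, SQ]
Visit AN; enqueue CV, LK, TQ → queue [EJ, NY, RE, RP, SQ, CV, LK, TQ]
Visit EJ; enqueue FG, VH → queue [NY, RE, RP, SQ, CV, LK, TQ, FG, VH]
Visit NY; enqueue EY, ZY → queue [RE, RP, SQ, CV, LK, TQ, FG, VH, EY, ZY]
Visit RE → queue [RP, SQ, CV, LK, TQ, FG, VH, EY, ZY]
Visit RP → queue [SQ, CV, LK, TQ, FG, VH, EY, ZY]
Visit SQ → queue [CV, LK, TQ, FG, VH, EY, ZY]
Visit CV → queue [LK, TQ, FG, VH, EY, ZY]
Visit LK → queue [TQ, FG, VH, EY, ZY]
Visit TQ → queue [FG, VH, EY, ZY]
Visit FG → queue [VH, EY, ZY]
Visit VH → queue [EY, ZY]
Visit EY → queue [ZY]
Visit ZY → queue []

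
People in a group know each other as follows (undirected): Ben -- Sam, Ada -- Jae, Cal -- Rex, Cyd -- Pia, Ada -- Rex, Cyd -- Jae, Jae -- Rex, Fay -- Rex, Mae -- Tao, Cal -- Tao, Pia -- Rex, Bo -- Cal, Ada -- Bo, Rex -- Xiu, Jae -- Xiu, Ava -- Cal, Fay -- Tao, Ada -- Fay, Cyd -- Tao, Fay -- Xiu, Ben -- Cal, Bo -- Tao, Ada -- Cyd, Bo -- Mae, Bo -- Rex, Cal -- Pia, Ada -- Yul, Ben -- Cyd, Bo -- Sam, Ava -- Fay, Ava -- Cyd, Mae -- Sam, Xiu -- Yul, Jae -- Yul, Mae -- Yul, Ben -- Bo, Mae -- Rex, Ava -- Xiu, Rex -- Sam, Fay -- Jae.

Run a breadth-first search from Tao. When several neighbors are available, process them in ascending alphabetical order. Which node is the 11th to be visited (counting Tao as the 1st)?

Visit Tao; enqueue Bo, Cal, Cyd, Fay, Mae → queue [Bo, Cal, Cyd, Fay, Mae]
Visit Bo; enqueue Ada, Ben, Rex, Sam → queue [Cal, Cyd, Fay, Mae, Ada, Ben, Rex, Sam]
Visit Cal; enqueue Ava, Pia → queue [Cyd, Fay, Mae, Ada, Ben, Rex, Sam, Ava, Pia]
Visit Cyd; enqueue Jae → queue [Fay, Mae, Ada, Ben, Rex, Sam, Ava, Pia, Jae]
Visit Fay; enqueue Xiu → queue [Mae, Ada, Ben, Rex, Sam, Ava, Pia, Jae, Xiu]
Visit Mae; enqueue Yul → queue [Ada, Ben, Rex, Sam, Ava, Pia, Jae, Xiu, Yul]
Visit Ada → queue [Ben, Rex, Sam, Ava, Pia, Jae, Xiu, Yul]
Visit Ben → queue [Rex, Sam, Ava, Pia, Jae, Xiu, Yul]
Visit Rex → queue [Sam, Ava, Pia, Jae, Xiu, Yul]
Visit Sam → queue [Ava, Pia, Jae, Xiu, Yul]
Visit Ava → queue [Pia, Jae, Xiu, Yul]
Visit Pia → queue [Jae, Xiu, Yul]
Visit Jae → queue [Xiu, Yul]
Visit Xiu → queue [Yul]
Visit Yul → queue []

Visit order: Tao, Bo, Cal, Cyd, Fay, Mae, Ada, Ben, Rex, Sam, Ava, Pia, Jae, Xiu, Yul

Ava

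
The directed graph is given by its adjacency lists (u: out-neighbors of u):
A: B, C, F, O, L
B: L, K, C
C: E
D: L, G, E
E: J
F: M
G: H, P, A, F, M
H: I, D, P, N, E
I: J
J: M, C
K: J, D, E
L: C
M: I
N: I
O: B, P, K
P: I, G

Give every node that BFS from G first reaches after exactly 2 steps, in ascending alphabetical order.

B, C, D, E, I, L, N, O

Level 0: G
Level 1: A, F, H, M, P
Level 2: B, C, D, E, I, L, N, O
Level 3: J, K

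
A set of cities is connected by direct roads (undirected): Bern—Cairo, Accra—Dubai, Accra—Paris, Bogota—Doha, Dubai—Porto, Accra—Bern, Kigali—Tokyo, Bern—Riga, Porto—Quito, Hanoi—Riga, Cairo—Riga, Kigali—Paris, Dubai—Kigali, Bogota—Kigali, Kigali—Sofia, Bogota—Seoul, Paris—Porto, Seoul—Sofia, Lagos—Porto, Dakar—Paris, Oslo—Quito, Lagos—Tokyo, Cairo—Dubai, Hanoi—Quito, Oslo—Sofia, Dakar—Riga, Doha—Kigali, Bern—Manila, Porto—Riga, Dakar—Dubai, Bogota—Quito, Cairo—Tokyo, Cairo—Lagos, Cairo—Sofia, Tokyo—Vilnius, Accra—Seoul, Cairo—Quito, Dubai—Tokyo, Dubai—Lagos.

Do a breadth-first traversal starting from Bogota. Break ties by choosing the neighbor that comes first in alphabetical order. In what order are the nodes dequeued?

Visit Bogota; enqueue Doha, Kigali, Quito, Seoul → queue [Doha, Kigali, Quito, Seoul]
Visit Doha → queue [Kigali, Quito, Seoul]
Visit Kigali; enqueue Dubai, Paris, Sofia, Tokyo → queue [Quito, Seoul, Dubai, Paris, Sofia, Tokyo]
Visit Quito; enqueue Cairo, Hanoi, Oslo, Porto → queue [Seoul, Dubai, Paris, Sofia, Tokyo, Cairo, Hanoi, Oslo, Porto]
Visit Seoul; enqueue Accra → queue [Dubai, Paris, Sofia, Tokyo, Cairo, Hanoi, Oslo, Porto, Accra]
Visit Dubai; enqueue Dakar, Lagos → queue [Paris, Sofia, Tokyo, Cairo, Hanoi, Oslo, Porto, Accra, Dakar, Lagos]
Visit Paris → queue [Sofia, Tokyo, Cairo, Hanoi, Oslo, Porto, Accra, Dakar, Lagos]
Visit Sofia → queue [Tokyo, Cairo, Hanoi, Oslo, Porto, Accra, Dakar, Lagos]
Visit Tokyo; enqueue Vilnius → queue [Cairo, Hanoi, Oslo, Porto, Accra, Dakar, Lagos, Vilnius]
Visit Cairo; enqueue Bern, Riga → queue [Hanoi, Oslo, Porto, Accra, Dakar, Lagos, Vilnius, Bern, Riga]
Visit Hanoi → queue [Oslo, Porto, Accra, Dakar, Lagos, Vilnius, Bern, Riga]
Visit Oslo → queue [Porto, Accra, Dakar, Lagos, Vilnius, Bern, Riga]
Visit Porto → queue [Accra, Dakar, Lagos, Vilnius, Bern, Riga]
Visit Accra → queue [Dakar, Lagos, Vilnius, Bern, Riga]
Visit Dakar → queue [Lagos, Vilnius, Bern, Riga]
Visit Lagos → queue [Vilnius, Bern, Riga]
Visit Vilnius → queue [Bern, Riga]
Visit Bern; enqueue Manila → queue [Riga, Manila]
Visit Riga → queue [Manila]
Visit Manila → queue []

Bogota, Doha, Kigali, Quito, Seoul, Dubai, Paris, Sofia, Tokyo, Cairo, Hanoi, Oslo, Porto, Accra, Dakar, Lagos, Vilnius, Bern, Riga, Manila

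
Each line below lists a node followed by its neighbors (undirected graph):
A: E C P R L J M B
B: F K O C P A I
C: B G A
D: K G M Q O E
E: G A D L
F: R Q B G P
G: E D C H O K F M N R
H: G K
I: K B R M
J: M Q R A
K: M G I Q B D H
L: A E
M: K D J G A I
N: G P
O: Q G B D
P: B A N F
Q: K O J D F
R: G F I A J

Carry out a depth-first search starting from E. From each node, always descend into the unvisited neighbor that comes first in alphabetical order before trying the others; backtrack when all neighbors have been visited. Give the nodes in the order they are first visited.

E -> A -> B -> C -> G -> D -> K -> H -> I -> M -> J -> Q -> F -> P -> N -> R -> O -> L

Visit E
E → A
A → B
B → C
C → G
G → D
D → K
K → H
K → I
I → M
M → J
J → Q
Q → F
F → P
P → N
F → R
Q → O
A → L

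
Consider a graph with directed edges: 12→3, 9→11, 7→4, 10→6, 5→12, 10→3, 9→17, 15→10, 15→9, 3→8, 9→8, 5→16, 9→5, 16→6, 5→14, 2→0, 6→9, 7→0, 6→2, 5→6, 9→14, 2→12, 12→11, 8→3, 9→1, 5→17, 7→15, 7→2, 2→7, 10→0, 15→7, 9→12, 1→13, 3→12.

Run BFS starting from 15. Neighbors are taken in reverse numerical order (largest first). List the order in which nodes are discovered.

15, 10, 9, 7, 6, 3, 0, 17, 14, 12, 11, 8, 5, 1, 4, 2, 16, 13

Visit 15; enqueue 10, 9, 7 → queue [10, 9, 7]
Visit 10; enqueue 6, 3, 0 → queue [9, 7, 6, 3, 0]
Visit 9; enqueue 17, 14, 12, 11, 8, 5, 1 → queue [7, 6, 3, 0, 17, 14, 12, 11, 8, 5, 1]
Visit 7; enqueue 4, 2 → queue [6, 3, 0, 17, 14, 12, 11, 8, 5, 1, 4, 2]
Visit 6 → queue [3, 0, 17, 14, 12, 11, 8, 5, 1, 4, 2]
Visit 3 → queue [0, 17, 14, 12, 11, 8, 5, 1, 4, 2]
Visit 0 → queue [17, 14, 12, 11, 8, 5, 1, 4, 2]
Visit 17 → queue [14, 12, 11, 8, 5, 1, 4, 2]
Visit 14 → queue [12, 11, 8, 5, 1, 4, 2]
Visit 12 → queue [11, 8, 5, 1, 4, 2]
Visit 11 → queue [8, 5, 1, 4, 2]
Visit 8 → queue [5, 1, 4, 2]
Visit 5; enqueue 16 → queue [1, 4, 2, 16]
Visit 1; enqueue 13 → queue [4, 2, 16, 13]
Visit 4 → queue [2, 16, 13]
Visit 2 → queue [16, 13]
Visit 16 → queue [13]
Visit 13 → queue []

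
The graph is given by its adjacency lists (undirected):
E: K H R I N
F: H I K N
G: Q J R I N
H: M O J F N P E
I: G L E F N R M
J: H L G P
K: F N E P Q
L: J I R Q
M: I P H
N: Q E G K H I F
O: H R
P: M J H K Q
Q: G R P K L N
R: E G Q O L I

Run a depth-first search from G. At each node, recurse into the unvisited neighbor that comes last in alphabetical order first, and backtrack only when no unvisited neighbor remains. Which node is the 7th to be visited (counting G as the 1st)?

N

Visit G
G → R
R → Q
Q → P
P → M
M → I
I → N
N → K
K → F
F → H
H → O
H → J
J → L
H → E

Visit order: G, R, Q, P, M, I, N, K, F, H, O, J, L, E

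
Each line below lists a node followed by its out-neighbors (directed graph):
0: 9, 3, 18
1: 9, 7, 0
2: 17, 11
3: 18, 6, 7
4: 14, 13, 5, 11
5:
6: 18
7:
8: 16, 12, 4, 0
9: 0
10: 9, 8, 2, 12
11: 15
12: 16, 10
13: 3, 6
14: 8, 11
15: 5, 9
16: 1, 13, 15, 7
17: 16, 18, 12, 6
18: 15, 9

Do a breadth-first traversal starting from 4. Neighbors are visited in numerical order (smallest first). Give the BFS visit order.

4, 5, 11, 13, 14, 15, 3, 6, 8, 9, 7, 18, 0, 12, 16, 10, 1, 2, 17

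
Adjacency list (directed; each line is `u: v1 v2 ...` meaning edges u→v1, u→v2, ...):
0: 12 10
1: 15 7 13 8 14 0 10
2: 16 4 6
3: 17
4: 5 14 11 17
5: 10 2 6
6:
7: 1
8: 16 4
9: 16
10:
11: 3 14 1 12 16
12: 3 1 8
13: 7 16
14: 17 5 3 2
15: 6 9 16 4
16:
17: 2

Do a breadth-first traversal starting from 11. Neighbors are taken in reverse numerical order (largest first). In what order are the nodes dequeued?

Visit 11; enqueue 16, 14, 12, 3, 1 → queue [16, 14, 12, 3, 1]
Visit 16 → queue [14, 12, 3, 1]
Visit 14; enqueue 17, 5, 2 → queue [12, 3, 1, 17, 5, 2]
Visit 12; enqueue 8 → queue [3, 1, 17, 5, 2, 8]
Visit 3 → queue [1, 17, 5, 2, 8]
Visit 1; enqueue 15, 13, 10, 7, 0 → queue [17, 5, 2, 8, 15, 13, 10, 7, 0]
Visit 17 → queue [5, 2, 8, 15, 13, 10, 7, 0]
Visit 5; enqueue 6 → queue [2, 8, 15, 13, 10, 7, 0, 6]
Visit 2; enqueue 4 → queue [8, 15, 13, 10, 7, 0, 6, 4]
Visit 8 → queue [15, 13, 10, 7, 0, 6, 4]
Visit 15; enqueue 9 → queue [13, 10, 7, 0, 6, 4, 9]
Visit 13 → queue [10, 7, 0, 6, 4, 9]
Visit 10 → queue [7, 0, 6, 4, 9]
Visit 7 → queue [0, 6, 4, 9]
Visit 0 → queue [6, 4, 9]
Visit 6 → queue [4, 9]
Visit 4 → queue [9]
Visit 9 → queue []

11, 16, 14, 12, 3, 1, 17, 5, 2, 8, 15, 13, 10, 7, 0, 6, 4, 9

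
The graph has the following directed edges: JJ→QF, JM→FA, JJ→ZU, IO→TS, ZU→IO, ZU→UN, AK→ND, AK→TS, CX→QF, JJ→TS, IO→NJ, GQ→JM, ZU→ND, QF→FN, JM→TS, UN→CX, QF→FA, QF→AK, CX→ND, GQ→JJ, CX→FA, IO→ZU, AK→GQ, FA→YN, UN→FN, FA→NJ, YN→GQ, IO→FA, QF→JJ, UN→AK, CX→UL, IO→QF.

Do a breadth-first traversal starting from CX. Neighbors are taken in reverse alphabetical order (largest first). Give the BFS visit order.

Visit CX; enqueue UL, QF, ND, FA → queue [UL, QF, ND, FA]
Visit UL → queue [QF, ND, FA]
Visit QF; enqueue JJ, FN, AK → queue [ND, FA, JJ, FN, AK]
Visit ND → queue [FA, JJ, FN, AK]
Visit FA; enqueue YN, NJ → queue [JJ, FN, AK, YN, NJ]
Visit JJ; enqueue ZU, TS → queue [FN, AK, YN, NJ, ZU, TS]
Visit FN → queue [AK, YN, NJ, ZU, TS]
Visit AK; enqueue GQ → queue [YN, NJ, ZU, TS, GQ]
Visit YN → queue [NJ, ZU, TS, GQ]
Visit NJ → queue [ZU, TS, GQ]
Visit ZU; enqueue UN, IO → queue [TS, GQ, UN, IO]
Visit TS → queue [GQ, UN, IO]
Visit GQ; enqueue JM → queue [UN, IO, JM]
Visit UN → queue [IO, JM]
Visit IO → queue [JM]
Visit JM → queue []

CX, UL, QF, ND, FA, JJ, FN, AK, YN, NJ, ZU, TS, GQ, UN, IO, JM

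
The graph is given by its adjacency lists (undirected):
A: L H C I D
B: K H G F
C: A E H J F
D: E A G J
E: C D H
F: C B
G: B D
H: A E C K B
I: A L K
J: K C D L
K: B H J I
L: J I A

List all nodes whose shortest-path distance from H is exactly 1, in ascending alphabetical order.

Level 0: H
Level 1: A, B, C, E, K
Level 2: D, F, G, I, J, L

A, B, C, E, K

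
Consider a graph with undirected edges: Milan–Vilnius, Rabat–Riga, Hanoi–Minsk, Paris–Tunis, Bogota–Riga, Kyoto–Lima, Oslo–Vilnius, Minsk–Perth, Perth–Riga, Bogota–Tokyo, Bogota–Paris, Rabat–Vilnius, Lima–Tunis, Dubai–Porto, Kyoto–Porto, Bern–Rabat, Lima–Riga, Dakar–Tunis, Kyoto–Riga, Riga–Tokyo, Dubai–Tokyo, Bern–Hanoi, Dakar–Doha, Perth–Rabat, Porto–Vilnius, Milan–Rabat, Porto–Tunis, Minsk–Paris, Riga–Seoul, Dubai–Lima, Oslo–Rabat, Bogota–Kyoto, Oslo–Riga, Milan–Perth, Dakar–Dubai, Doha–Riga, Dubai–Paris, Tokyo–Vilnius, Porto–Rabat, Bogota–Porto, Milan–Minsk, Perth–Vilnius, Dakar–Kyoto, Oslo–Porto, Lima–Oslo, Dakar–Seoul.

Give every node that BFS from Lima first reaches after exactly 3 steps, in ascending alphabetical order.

Level 0: Lima
Level 1: Dubai, Kyoto, Oslo, Riga, Tunis
Level 2: Bogota, Dakar, Doha, Paris, Perth, Porto, Rabat, Seoul, Tokyo, Vilnius
Level 3: Bern, Milan, Minsk
Level 4: Hanoi

Bern, Milan, Minsk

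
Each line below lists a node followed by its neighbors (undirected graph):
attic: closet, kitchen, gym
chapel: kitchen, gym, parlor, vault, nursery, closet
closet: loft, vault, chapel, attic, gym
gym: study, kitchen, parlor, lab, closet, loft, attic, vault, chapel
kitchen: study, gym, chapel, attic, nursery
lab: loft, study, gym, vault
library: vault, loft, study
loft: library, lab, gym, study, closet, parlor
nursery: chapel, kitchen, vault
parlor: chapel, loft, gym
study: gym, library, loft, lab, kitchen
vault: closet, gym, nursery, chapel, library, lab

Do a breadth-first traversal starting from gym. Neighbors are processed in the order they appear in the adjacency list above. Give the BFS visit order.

gym, study, kitchen, parlor, lab, closet, loft, attic, vault, chapel, library, nursery

Visit gym; enqueue study, kitchen, parlor, lab, closet, loft, attic, vault, chapel → queue [study, kitchen, parlor, lab, closet, loft, attic, vault, chapel]
Visit study; enqueue library → queue [kitchen, parlor, lab, closet, loft, attic, vault, chapel, library]
Visit kitchen; enqueue nursery → queue [parlor, lab, closet, loft, attic, vault, chapel, library, nursery]
Visit parlor → queue [lab, closet, loft, attic, vault, chapel, library, nursery]
Visit lab → queue [closet, loft, attic, vault, chapel, library, nursery]
Visit closet → queue [loft, attic, vault, chapel, library, nursery]
Visit loft → queue [attic, vault, chapel, library, nursery]
Visit attic → queue [vault, chapel, library, nursery]
Visit vault → queue [chapel, library, nursery]
Visit chapel → queue [library, nursery]
Visit library → queue [nursery]
Visit nursery → queue []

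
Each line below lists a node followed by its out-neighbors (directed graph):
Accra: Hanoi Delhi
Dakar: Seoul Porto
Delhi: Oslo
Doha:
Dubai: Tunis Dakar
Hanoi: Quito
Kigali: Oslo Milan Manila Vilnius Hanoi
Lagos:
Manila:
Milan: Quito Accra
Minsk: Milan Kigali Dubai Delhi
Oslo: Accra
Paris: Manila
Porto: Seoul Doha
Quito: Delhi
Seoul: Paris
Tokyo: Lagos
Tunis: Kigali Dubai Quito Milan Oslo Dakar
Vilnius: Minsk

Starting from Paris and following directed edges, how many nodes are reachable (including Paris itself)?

2

BFS from Paris visits: Paris, Manila
Reachable nodes: 2 of 19 total.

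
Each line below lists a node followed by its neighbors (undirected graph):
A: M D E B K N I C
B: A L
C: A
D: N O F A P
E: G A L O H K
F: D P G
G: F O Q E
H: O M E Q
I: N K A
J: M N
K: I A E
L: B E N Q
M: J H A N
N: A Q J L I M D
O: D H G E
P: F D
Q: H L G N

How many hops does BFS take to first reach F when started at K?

Level 0: K
Level 1: A, E, I
Level 2: B, C, D, G, H, L, M, N, O
Level 3: F, J, P, Q
F first appears at level 3.

3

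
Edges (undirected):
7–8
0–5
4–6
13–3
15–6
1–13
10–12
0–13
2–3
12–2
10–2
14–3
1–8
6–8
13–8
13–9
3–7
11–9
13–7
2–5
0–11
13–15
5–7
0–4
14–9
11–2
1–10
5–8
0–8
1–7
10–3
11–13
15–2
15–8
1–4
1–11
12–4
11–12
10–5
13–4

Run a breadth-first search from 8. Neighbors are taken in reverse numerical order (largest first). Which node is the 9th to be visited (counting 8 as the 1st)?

2

Visit 8; enqueue 15, 13, 7, 6, 5, 1, 0 → queue [15, 13, 7, 6, 5, 1, 0]
Visit 15; enqueue 2 → queue [13, 7, 6, 5, 1, 0, 2]
Visit 13; enqueue 11, 9, 4, 3 → queue [7, 6, 5, 1, 0, 2, 11, 9, 4, 3]
Visit 7 → queue [6, 5, 1, 0, 2, 11, 9, 4, 3]
Visit 6 → queue [5, 1, 0, 2, 11, 9, 4, 3]
Visit 5; enqueue 10 → queue [1, 0, 2, 11, 9, 4, 3, 10]
Visit 1 → queue [0, 2, 11, 9, 4, 3, 10]
Visit 0 → queue [2, 11, 9, 4, 3, 10]
Visit 2; enqueue 12 → queue [11, 9, 4, 3, 10, 12]
Visit 11 → queue [9, 4, 3, 10, 12]
Visit 9; enqueue 14 → queue [4, 3, 10, 12, 14]
Visit 4 → queue [3, 10, 12, 14]
Visit 3 → queue [10, 12, 14]
Visit 10 → queue [12, 14]
Visit 12 → queue [14]
Visit 14 → queue []

Visit order: 8, 15, 13, 7, 6, 5, 1, 0, 2, 11, 9, 4, 3, 10, 12, 14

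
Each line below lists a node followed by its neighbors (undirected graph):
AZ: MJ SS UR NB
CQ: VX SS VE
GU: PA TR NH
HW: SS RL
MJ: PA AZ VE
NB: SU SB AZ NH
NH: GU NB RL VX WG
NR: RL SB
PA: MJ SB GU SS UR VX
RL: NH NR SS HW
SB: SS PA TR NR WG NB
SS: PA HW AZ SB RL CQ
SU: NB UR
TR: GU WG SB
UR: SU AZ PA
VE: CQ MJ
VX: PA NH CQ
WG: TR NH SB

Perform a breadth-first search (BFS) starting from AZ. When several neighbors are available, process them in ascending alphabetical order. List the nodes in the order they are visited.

AZ → MJ → NB → SS → UR → PA → VE → NH → SB → SU → CQ → HW → RL → GU → VX → WG → NR → TR

Visit AZ; enqueue MJ, NB, SS, UR → queue [MJ, NB, SS, UR]
Visit MJ; enqueue PA, VE → queue [NB, SS, UR, PA, VE]
Visit NB; enqueue NH, SB, SU → queue [SS, UR, PA, VE, NH, SB, SU]
Visit SS; enqueue CQ, HW, RL → queue [UR, PA, VE, NH, SB, SU, CQ, HW, RL]
Visit UR → queue [PA, VE, NH, SB, SU, CQ, HW, RL]
Visit PA; enqueue GU, VX → queue [VE, NH, SB, SU, CQ, HW, RL, GU, VX]
Visit VE → queue [NH, SB, SU, CQ, HW, RL, GU, VX]
Visit NH; enqueue WG → queue [SB, SU, CQ, HW, RL, GU, VX, WG]
Visit SB; enqueue NR, TR → queue [SU, CQ, HW, RL, GU, VX, WG, NR, TR]
Visit SU → queue [CQ, HW, RL, GU, VX, WG, NR, TR]
Visit CQ → queue [HW, RL, GU, VX, WG, NR, TR]
Visit HW → queue [RL, GU, VX, WG, NR, TR]
Visit RL → queue [GU, VX, WG, NR, TR]
Visit GU → queue [VX, WG, NR, TR]
Visit VX → queue [WG, NR, TR]
Visit WG → queue [NR, TR]
Visit NR → queue [TR]
Visit TR → queue []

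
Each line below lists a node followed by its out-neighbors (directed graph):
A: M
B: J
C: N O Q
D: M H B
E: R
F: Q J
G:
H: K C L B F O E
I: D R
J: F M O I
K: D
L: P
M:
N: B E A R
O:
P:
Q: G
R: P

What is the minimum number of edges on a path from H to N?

2

Level 0: H
Level 1: B, C, E, F, K, L, O
Level 2: D, J, N, P, Q, R
Level 3: A, G, I, M
N first appears at level 2.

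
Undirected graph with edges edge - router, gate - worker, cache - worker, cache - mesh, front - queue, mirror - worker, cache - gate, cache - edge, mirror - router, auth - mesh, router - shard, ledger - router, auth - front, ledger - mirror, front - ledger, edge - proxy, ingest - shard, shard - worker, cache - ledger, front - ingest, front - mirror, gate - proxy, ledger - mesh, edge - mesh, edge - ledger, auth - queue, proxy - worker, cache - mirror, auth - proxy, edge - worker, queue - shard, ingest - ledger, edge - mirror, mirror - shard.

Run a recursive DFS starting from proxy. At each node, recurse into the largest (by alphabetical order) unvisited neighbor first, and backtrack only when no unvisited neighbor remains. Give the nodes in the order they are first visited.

proxy, worker, shard, router, mirror, ledger, mesh, edge, cache, gate, auth, queue, front, ingest

Visit proxy
proxy → worker
worker → shard
shard → router
router → mirror
mirror → ledger
ledger → mesh
mesh → edge
edge → cache
cache → gate
mesh → auth
auth → queue
queue → front
front → ingest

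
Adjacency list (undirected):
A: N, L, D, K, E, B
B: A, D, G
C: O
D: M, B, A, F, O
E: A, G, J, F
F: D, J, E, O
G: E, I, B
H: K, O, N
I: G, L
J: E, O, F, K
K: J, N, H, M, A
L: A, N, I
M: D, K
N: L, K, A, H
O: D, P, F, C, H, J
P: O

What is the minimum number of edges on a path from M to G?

Level 0: M
Level 1: D, K
Level 2: A, B, F, H, J, N, O
Level 3: C, E, G, L, P
Level 4: I
G first appears at level 3.

3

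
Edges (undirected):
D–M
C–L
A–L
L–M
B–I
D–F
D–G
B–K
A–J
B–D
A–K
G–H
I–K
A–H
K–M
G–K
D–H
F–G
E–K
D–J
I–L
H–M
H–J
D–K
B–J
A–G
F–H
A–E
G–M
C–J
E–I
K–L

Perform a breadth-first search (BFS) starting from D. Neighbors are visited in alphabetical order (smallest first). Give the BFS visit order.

D → B → F → G → H → J → K → M → I → A → C → E → L

Visit D; enqueue B, F, G, H, J, K, M → queue [B, F, G, H, J, K, M]
Visit B; enqueue I → queue [F, G, H, J, K, M, I]
Visit F → queue [G, H, J, K, M, I]
Visit G; enqueue A → queue [H, J, K, M, I, A]
Visit H → queue [J, K, M, I, A]
Visit J; enqueue C → queue [K, M, I, A, C]
Visit K; enqueue E, L → queue [M, I, A, C, E, L]
Visit M → queue [I, A, C, E, L]
Visit I → queue [A, C, E, L]
Visit A → queue [C, E, L]
Visit C → queue [E, L]
Visit E → queue [L]
Visit L → queue []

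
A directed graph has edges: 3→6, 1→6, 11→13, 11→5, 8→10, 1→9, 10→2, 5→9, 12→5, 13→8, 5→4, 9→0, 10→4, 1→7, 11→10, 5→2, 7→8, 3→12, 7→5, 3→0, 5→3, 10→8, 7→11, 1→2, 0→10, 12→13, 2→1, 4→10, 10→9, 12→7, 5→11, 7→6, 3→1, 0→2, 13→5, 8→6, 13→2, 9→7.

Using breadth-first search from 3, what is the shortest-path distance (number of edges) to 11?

3

Level 0: 3
Level 1: 0, 1, 6, 12
Level 2: 2, 5, 7, 9, 10, 13
Level 3: 4, 8, 11
11 first appears at level 3.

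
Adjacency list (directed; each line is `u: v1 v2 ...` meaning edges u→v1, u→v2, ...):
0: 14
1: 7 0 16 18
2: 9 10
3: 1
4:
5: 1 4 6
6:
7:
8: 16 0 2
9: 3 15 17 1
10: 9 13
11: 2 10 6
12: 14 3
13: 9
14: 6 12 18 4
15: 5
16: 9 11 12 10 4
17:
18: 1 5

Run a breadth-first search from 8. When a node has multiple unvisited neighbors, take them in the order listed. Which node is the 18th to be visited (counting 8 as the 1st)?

5

Visit 8; enqueue 16, 0, 2 → queue [16, 0, 2]
Visit 16; enqueue 9, 11, 12, 10, 4 → queue [0, 2, 9, 11, 12, 10, 4]
Visit 0; enqueue 14 → queue [2, 9, 11, 12, 10, 4, 14]
Visit 2 → queue [9, 11, 12, 10, 4, 14]
Visit 9; enqueue 3, 15, 17, 1 → queue [11, 12, 10, 4, 14, 3, 15, 17, 1]
Visit 11; enqueue 6 → queue [12, 10, 4, 14, 3, 15, 17, 1, 6]
Visit 12 → queue [10, 4, 14, 3, 15, 17, 1, 6]
Visit 10; enqueue 13 → queue [4, 14, 3, 15, 17, 1, 6, 13]
Visit 4 → queue [14, 3, 15, 17, 1, 6, 13]
Visit 14; enqueue 18 → queue [3, 15, 17, 1, 6, 13, 18]
Visit 3 → queue [15, 17, 1, 6, 13, 18]
Visit 15; enqueue 5 → queue [17, 1, 6, 13, 18, 5]
Visit 17 → queue [1, 6, 13, 18, 5]
Visit 1; enqueue 7 → queue [6, 13, 18, 5, 7]
Visit 6 → queue [13, 18, 5, 7]
Visit 13 → queue [18, 5, 7]
Visit 18 → queue [5, 7]
Visit 5 → queue [7]
Visit 7 → queue []

Visit order: 8, 16, 0, 2, 9, 11, 12, 10, 4, 14, 3, 15, 17, 1, 6, 13, 18, 5, 7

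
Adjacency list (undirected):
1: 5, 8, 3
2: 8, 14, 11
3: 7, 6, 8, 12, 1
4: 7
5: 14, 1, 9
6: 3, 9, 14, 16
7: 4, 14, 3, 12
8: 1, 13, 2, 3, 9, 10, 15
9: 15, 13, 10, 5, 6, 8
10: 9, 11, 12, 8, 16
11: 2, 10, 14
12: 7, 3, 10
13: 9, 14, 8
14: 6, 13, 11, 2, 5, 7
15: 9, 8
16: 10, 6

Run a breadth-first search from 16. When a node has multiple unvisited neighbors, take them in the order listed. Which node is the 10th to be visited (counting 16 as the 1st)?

Visit 16; enqueue 10, 6 → queue [10, 6]
Visit 10; enqueue 9, 11, 12, 8 → queue [6, 9, 11, 12, 8]
Visit 6; enqueue 3, 14 → queue [9, 11, 12, 8, 3, 14]
Visit 9; enqueue 15, 13, 5 → queue [11, 12, 8, 3, 14, 15, 13, 5]
Visit 11; enqueue 2 → queue [12, 8, 3, 14, 15, 13, 5, 2]
Visit 12; enqueue 7 → queue [8, 3, 14, 15, 13, 5, 2, 7]
Visit 8; enqueue 1 → queue [3, 14, 15, 13, 5, 2, 7, 1]
Visit 3 → queue [14, 15, 13, 5, 2, 7, 1]
Visit 14 → queue [15, 13, 5, 2, 7, 1]
Visit 15 → queue [13, 5, 2, 7, 1]
Visit 13 → queue [5, 2, 7, 1]
Visit 5 → queue [2, 7, 1]
Visit 2 → queue [7, 1]
Visit 7; enqueue 4 → queue [1, 4]
Visit 1 → queue [4]
Visit 4 → queue []

Visit order: 16, 10, 6, 9, 11, 12, 8, 3, 14, 15, 13, 5, 2, 7, 1, 4

15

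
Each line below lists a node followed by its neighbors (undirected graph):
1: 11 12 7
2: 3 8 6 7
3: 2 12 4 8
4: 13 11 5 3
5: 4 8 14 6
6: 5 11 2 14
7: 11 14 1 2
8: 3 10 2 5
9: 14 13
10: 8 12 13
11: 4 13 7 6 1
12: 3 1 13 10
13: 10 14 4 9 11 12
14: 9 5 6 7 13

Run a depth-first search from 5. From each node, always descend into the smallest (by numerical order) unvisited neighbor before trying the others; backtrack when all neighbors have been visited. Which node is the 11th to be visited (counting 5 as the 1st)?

Visit 5
5 → 4
4 → 3
3 → 2
2 → 6
6 → 11
11 → 1
1 → 7
7 → 14
14 → 9
9 → 13
13 → 10
10 → 8
10 → 12

Visit order: 5, 4, 3, 2, 6, 11, 1, 7, 14, 9, 13, 10, 8, 12

13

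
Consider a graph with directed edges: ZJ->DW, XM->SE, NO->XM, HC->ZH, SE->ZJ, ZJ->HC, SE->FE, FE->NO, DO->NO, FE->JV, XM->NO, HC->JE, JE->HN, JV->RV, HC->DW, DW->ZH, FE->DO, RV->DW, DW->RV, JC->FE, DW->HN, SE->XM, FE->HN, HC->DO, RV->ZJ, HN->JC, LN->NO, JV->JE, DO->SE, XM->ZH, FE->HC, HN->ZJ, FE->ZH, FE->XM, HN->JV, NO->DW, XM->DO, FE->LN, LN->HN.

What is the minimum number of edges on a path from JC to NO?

2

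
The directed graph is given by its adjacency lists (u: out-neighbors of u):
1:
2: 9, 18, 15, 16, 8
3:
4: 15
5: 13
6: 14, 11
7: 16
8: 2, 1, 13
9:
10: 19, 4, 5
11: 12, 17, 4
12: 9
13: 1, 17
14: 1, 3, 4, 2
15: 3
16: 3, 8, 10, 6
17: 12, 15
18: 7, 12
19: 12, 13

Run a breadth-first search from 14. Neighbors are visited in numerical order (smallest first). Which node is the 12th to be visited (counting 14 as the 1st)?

Visit 14; enqueue 1, 2, 3, 4 → queue [1, 2, 3, 4]
Visit 1 → queue [2, 3, 4]
Visit 2; enqueue 8, 9, 15, 16, 18 → queue [3, 4, 8, 9, 15, 16, 18]
Visit 3 → queue [4, 8, 9, 15, 16, 18]
Visit 4 → queue [8, 9, 15, 16, 18]
Visit 8; enqueue 13 → queue [9, 15, 16, 18, 13]
Visit 9 → queue [15, 16, 18, 13]
Visit 15 → queue [16, 18, 13]
Visit 16; enqueue 6, 10 → queue [18, 13, 6, 10]
Visit 18; enqueue 7, 12 → queue [13, 6, 10, 7, 12]
Visit 13; enqueue 17 → queue [6, 10, 7, 12, 17]
Visit 6; enqueue 11 → queue [10, 7, 12, 17, 11]
Visit 10; enqueue 5, 19 → queue [7, 12, 17, 11, 5, 19]
Visit 7 → queue [12, 17, 11, 5, 19]
Visit 12 → queue [17, 11, 5, 19]
Visit 17 → queue [11, 5, 19]
Visit 11 → queue [5, 19]
Visit 5 → queue [19]
Visit 19 → queue []

Visit order: 14, 1, 2, 3, 4, 8, 9, 15, 16, 18, 13, 6, 10, 7, 12, 17, 11, 5, 19

6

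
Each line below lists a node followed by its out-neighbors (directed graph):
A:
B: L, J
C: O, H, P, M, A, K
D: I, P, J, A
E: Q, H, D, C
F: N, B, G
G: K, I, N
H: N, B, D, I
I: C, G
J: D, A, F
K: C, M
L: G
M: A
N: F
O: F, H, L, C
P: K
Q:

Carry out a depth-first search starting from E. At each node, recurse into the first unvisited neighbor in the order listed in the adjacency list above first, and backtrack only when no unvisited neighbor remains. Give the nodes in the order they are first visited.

E, Q, H, N, F, B, L, G, K, C, O, P, M, A, I, J, D

Visit E
E → Q
E → H
H → N
N → F
F → B
B → L
L → G
G → K
K → C
C → O
C → P
C → M
M → A
G → I
B → J
J → D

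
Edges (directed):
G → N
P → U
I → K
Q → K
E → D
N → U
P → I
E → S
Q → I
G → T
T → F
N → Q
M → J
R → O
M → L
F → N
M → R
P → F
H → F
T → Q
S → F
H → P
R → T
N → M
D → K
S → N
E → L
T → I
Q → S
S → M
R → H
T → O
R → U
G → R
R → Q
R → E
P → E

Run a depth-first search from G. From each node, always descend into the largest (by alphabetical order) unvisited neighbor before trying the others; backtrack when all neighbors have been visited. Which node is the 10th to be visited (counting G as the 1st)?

H

Visit G
G → T
T → Q
Q → S
S → N
N → U
N → M
M → R
R → O
R → H
H → P
P → I
I → K
P → F
P → E
E → L
E → D
M → J

Visit order: G, T, Q, S, N, U, M, R, O, H, P, I, K, F, E, L, D, J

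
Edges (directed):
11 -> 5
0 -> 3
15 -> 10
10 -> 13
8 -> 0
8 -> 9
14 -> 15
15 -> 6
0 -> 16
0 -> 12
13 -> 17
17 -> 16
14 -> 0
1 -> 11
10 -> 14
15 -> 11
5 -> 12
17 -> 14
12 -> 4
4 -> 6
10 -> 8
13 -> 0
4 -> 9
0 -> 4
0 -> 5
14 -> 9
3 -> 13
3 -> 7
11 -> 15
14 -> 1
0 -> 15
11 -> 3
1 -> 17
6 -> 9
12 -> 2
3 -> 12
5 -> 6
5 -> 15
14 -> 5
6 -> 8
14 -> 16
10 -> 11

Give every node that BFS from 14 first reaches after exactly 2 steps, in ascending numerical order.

3, 4, 6, 10, 11, 12, 17

Level 0: 14
Level 1: 0, 1, 5, 9, 15, 16
Level 2: 3, 4, 6, 10, 11, 12, 17
Level 3: 2, 7, 8, 13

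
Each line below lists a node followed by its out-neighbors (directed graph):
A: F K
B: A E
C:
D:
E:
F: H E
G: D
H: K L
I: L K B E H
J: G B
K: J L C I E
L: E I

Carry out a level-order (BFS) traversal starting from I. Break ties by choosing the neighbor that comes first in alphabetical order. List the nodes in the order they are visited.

I, B, E, H, K, L, A, C, J, F, G, D

Visit I; enqueue B, E, H, K, L → queue [B, E, H, K, L]
Visit B; enqueue A → queue [E, H, K, L, A]
Visit E → queue [H, K, L, A]
Visit H → queue [K, L, A]
Visit K; enqueue C, J → queue [L, A, C, J]
Visit L → queue [A, C, J]
Visit A; enqueue F → queue [C, J, F]
Visit C → queue [J, F]
Visit J; enqueue G → queue [F, G]
Visit F → queue [G]
Visit G; enqueue D → queue [D]
Visit D → queue []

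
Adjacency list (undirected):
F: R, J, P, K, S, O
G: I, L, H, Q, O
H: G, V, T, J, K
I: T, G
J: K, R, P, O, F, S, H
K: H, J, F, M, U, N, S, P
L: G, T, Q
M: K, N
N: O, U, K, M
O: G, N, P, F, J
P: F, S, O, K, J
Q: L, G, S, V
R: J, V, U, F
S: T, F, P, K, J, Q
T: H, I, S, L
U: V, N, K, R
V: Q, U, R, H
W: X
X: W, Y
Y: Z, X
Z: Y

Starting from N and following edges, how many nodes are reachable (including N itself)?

17

BFS from N visits: N, K, M, O, U, F, H, J, P, S, G, R, V, T, Q, I, L
Reachable nodes: 17 of 21 total.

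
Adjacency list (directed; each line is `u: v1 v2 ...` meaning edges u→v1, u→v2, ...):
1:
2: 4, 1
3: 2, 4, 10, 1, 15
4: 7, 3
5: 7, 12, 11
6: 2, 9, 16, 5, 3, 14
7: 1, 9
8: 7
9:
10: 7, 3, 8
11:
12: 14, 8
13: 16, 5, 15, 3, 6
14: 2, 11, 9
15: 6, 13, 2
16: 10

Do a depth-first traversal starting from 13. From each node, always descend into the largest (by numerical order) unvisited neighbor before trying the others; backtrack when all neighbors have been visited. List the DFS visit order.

Visit 13
13 → 16
16 → 10
10 → 8
8 → 7
7 → 9
7 → 1
10 → 3
3 → 15
15 → 6
6 → 14
14 → 11
14 → 2
2 → 4
6 → 5
5 → 12

13 16 10 8 7 9 1 3 15 6 14 11 2 4 5 12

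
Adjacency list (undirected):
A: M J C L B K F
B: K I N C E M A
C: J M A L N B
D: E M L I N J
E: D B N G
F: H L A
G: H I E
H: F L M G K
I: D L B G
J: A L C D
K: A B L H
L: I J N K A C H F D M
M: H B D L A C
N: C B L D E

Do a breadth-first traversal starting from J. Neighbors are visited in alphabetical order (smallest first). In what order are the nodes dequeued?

J, A, C, D, L, B, F, K, M, N, E, I, H, G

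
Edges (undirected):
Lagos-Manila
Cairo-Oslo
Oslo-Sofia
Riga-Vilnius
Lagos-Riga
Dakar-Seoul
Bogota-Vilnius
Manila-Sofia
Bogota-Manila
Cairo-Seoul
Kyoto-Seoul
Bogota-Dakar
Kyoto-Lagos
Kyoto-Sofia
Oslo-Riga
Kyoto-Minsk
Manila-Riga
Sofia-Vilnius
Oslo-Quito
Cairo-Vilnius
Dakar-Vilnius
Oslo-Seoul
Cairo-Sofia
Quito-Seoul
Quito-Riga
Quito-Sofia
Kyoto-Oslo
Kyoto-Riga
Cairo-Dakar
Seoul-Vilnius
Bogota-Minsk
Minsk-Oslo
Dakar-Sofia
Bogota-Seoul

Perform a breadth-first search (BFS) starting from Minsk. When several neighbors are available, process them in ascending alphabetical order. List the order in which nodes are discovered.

Visit Minsk; enqueue Bogota, Kyoto, Oslo → queue [Bogota, Kyoto, Oslo]
Visit Bogota; enqueue Dakar, Manila, Seoul, Vilnius → queue [Kyoto, Oslo, Dakar, Manila, Seoul, Vilnius]
Visit Kyoto; enqueue Lagos, Riga, Sofia → queue [Oslo, Dakar, Manila, Seoul, Vilnius, Lagos, Riga, Sofia]
Visit Oslo; enqueue Cairo, Quito → queue [Dakar, Manila, Seoul, Vilnius, Lagos, Riga, Sofia, Cairo, Quito]
Visit Dakar → queue [Manila, Seoul, Vilnius, Lagos, Riga, Sofia, Cairo, Quito]
Visit Manila → queue [Seoul, Vilnius, Lagos, Riga, Sofia, Cairo, Quito]
Visit Seoul → queue [Vilnius, Lagos, Riga, Sofia, Cairo, Quito]
Visit Vilnius → queue [Lagos, Riga, Sofia, Cairo, Quito]
Visit Lagos → queue [Riga, Sofia, Cairo, Quito]
Visit Riga → queue [Sofia, Cairo, Quito]
Visit Sofia → queue [Cairo, Quito]
Visit Cairo → queue [Quito]
Visit Quito → queue []

Minsk Bogota Kyoto Oslo Dakar Manila Seoul Vilnius Lagos Riga Sofia Cairo Quito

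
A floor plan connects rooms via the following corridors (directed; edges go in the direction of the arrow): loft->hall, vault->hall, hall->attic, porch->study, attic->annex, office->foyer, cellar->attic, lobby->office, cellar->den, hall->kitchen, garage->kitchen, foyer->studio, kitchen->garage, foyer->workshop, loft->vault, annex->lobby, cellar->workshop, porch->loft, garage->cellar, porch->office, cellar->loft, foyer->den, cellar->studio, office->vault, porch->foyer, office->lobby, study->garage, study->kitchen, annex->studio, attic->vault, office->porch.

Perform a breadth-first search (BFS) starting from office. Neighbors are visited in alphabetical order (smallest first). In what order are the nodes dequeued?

office, foyer, lobby, porch, vault, den, studio, workshop, loft, study, hall, garage, kitchen, attic, cellar, annex

Visit office; enqueue foyer, lobby, porch, vault → queue [foyer, lobby, porch, vault]
Visit foyer; enqueue den, studio, workshop → queue [lobby, porch, vault, den, studio, workshop]
Visit lobby → queue [porch, vault, den, studio, workshop]
Visit porch; enqueue loft, study → queue [vault, den, studio, workshop, loft, study]
Visit vault; enqueue hall → queue [den, studio, workshop, loft, study, hall]
Visit den → queue [studio, workshop, loft, study, hall]
Visit studio → queue [workshop, loft, study, hall]
Visit workshop → queue [loft, study, hall]
Visit loft → queue [study, hall]
Visit study; enqueue garage, kitchen → queue [hall, garage, kitchen]
Visit hall; enqueue attic → queue [garage, kitchen, attic]
Visit garage; enqueue cellar → queue [kitchen, attic, cellar]
Visit kitchen → queue [attic, cellar]
Visit attic; enqueue annex → queue [cellar, annex]
Visit cellar → queue [annex]
Visit annex → queue []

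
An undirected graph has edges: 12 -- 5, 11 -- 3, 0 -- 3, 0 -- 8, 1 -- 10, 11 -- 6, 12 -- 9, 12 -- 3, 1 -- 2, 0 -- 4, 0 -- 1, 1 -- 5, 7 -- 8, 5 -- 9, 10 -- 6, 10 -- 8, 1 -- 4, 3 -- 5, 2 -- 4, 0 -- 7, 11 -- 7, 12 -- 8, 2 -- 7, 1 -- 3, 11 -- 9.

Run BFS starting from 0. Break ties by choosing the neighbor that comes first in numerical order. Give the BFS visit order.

0 → 1 → 3 → 4 → 7 → 8 → 2 → 5 → 10 → 11 → 12 → 9 → 6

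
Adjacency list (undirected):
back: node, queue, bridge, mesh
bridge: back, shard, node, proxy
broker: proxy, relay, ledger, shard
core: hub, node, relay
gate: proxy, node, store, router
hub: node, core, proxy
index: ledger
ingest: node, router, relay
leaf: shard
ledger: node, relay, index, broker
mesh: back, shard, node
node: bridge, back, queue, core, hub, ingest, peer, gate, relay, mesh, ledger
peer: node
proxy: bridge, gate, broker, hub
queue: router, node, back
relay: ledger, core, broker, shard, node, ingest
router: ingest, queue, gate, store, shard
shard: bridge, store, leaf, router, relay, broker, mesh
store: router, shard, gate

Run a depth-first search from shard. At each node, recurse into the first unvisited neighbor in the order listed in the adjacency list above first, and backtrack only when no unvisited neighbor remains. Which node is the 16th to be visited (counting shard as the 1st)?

Visit shard
shard → bridge
bridge → back
back → node
node → queue
queue → router
router → ingest
ingest → relay
relay → ledger
ledger → index
ledger → broker
broker → proxy
proxy → gate
gate → store
proxy → hub
hub → core
node → peer
node → mesh
shard → leaf

Visit order: shard, bridge, back, node, queue, router, ingest, relay, ledger, index, broker, proxy, gate, store, hub, core, peer, mesh, leaf

core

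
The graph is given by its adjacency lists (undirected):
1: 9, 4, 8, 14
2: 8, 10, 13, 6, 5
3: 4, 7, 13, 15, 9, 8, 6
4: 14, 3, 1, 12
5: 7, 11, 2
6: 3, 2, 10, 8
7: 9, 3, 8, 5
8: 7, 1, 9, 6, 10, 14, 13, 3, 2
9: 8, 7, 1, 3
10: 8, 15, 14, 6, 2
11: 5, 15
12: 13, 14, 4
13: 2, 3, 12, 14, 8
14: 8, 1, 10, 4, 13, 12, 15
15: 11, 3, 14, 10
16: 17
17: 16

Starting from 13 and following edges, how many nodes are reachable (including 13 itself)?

15

BFS from 13 visits: 13, 2, 3, 8, 12, 14, 5, 6, 10, 4, 7, 9, 15, 1, 11
Reachable nodes: 15 of 17 total.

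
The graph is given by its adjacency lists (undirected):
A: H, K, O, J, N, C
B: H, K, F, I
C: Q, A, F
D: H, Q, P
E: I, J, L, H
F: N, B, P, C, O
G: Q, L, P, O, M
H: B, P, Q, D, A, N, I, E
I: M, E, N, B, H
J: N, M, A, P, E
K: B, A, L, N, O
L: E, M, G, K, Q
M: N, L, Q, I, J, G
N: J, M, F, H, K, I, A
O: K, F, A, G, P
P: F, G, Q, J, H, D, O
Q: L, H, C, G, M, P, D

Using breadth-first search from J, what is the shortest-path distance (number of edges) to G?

Level 0: J
Level 1: A, E, M, N, P
Level 2: C, D, F, G, H, I, K, L, O, Q
Level 3: B
G first appears at level 2.

2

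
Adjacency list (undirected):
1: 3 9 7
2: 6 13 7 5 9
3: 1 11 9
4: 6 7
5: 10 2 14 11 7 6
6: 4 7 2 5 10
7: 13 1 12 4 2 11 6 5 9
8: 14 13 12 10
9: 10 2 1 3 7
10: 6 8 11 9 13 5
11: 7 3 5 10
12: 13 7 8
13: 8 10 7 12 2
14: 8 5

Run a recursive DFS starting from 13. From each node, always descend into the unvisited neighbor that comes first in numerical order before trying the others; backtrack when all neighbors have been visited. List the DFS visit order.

Visit 13
13 → 2
2 → 5
5 → 6
6 → 4
4 → 7
7 → 1
1 → 3
3 → 9
9 → 10
10 → 8
8 → 12
8 → 14
10 → 11

13 → 2 → 5 → 6 → 4 → 7 → 1 → 3 → 9 → 10 → 8 → 12 → 14 → 11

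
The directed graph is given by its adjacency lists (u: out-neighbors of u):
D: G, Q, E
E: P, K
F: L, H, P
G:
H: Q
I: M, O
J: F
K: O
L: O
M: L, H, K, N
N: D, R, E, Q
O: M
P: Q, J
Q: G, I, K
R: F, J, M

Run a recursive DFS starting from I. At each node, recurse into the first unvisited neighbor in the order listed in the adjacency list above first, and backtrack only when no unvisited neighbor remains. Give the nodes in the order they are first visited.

Visit I
I → M
M → L
L → O
M → H
H → Q
Q → G
Q → K
M → N
N → D
D → E
E → P
P → J
J → F
N → R

I, M, L, O, H, Q, G, K, N, D, E, P, J, F, R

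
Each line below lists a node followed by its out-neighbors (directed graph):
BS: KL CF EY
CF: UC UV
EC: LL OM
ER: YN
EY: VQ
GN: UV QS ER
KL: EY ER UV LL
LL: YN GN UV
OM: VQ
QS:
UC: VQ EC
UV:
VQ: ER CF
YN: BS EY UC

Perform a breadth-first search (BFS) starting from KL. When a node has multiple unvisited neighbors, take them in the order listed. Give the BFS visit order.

KL → EY → ER → UV → LL → VQ → YN → GN → CF → BS → UC → QS → EC → OM

Visit KL; enqueue EY, ER, UV, LL → queue [EY, ER, UV, LL]
Visit EY; enqueue VQ → queue [ER, UV, LL, VQ]
Visit ER; enqueue YN → queue [UV, LL, VQ, YN]
Visit UV → queue [LL, VQ, YN]
Visit LL; enqueue GN → queue [VQ, YN, GN]
Visit VQ; enqueue CF → queue [YN, GN, CF]
Visit YN; enqueue BS, UC → queue [GN, CF, BS, UC]
Visit GN; enqueue QS → queue [CF, BS, UC, QS]
Visit CF → queue [BS, UC, QS]
Visit BS → queue [UC, QS]
Visit UC; enqueue EC → queue [QS, EC]
Visit QS → queue [EC]
Visit EC; enqueue OM → queue [OM]
Visit OM → queue []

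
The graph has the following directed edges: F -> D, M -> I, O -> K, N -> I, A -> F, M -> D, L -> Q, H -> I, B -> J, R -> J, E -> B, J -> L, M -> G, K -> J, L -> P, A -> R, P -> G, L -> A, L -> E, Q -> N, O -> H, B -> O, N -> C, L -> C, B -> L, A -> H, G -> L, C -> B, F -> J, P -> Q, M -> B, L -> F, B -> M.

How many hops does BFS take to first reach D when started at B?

Level 0: B
Level 1: J, L, M, O
Level 2: A, C, D, E, F, G, H, I, K, P, Q
Level 3: N, R
D first appears at level 2.

2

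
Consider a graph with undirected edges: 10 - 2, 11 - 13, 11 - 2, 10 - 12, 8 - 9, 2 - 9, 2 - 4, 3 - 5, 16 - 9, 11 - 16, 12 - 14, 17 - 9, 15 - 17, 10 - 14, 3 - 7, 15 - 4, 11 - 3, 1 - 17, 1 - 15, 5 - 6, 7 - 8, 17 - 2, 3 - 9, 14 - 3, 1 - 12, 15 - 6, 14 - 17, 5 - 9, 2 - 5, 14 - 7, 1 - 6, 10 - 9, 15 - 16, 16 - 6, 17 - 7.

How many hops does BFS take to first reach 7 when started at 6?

Level 0: 6
Level 1: 1, 5, 15, 16
Level 2: 2, 3, 4, 9, 11, 12, 17
Level 3: 7, 8, 10, 13, 14
7 first appears at level 3.

3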